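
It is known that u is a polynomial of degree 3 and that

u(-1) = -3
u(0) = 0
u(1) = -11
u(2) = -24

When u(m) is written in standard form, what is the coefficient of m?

-6

Write u(m) = am³ + bm² + cm + d; the 4 given values yield a linear system in the 4 coefficients.
Solving, u(m) = 2m³ - 7m² - 6m.
The coefficient of m is -6.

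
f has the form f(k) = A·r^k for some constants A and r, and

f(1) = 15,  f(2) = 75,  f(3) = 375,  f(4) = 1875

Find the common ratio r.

5

Consecutive ratio: 75/15 = 5, and 375/75 = 5, so r = 5.
Then A·5^1 = 15 gives A = 3, and f(k) = 3·5^k.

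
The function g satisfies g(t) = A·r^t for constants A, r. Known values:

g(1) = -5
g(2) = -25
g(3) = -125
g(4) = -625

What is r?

Consecutive ratio: -25/(-5) = 5, and -125/(-25) = 5, so r = 5.
Then A·5^1 = -5 gives A = -1, and g(t) = -1·5^t.

5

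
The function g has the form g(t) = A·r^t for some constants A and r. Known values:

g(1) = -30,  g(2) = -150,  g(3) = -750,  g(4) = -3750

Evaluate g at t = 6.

-93750

Consecutive ratio: -150/(-30) = 5, and -750/(-150) = 5, so r = 5.
Then A·5^1 = -30 gives A = -6, and g(t) = -6·5^t.
g(6) = -6·5^6 = -93750.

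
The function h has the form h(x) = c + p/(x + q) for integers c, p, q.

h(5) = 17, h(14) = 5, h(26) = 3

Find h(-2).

-11

(h(x) − c)(x + q) = p for each data point; the three points give a linear system in c and q, then p follows.
Solving: c = 1, q = -2, p = 48, so h(x) = 1 + 48/(x − 2).
Then h(-2) = 1 + 48/(-4) = -11.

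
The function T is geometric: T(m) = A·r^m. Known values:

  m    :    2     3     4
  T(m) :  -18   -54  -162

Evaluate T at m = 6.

Consecutive ratio: -54/(-18) = 3, and -162/(-54) = 3, so r = 3.
Then A·3^2 = -18 gives A = -2, and T(m) = -2·3^m.
T(6) = -2·3^6 = -1458.

-1458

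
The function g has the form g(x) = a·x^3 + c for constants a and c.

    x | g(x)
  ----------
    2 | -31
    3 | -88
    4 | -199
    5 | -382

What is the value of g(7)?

-1036

From g(2) = -31 and g(3) = -88: 8a + c = -31 and 27a + c = -88.
Subtracting: 19a = -57, so a = -3; then c = -31 − (-3)·8 = -7.
So g(x) = -3x³ − 7, and g(7) = -1036.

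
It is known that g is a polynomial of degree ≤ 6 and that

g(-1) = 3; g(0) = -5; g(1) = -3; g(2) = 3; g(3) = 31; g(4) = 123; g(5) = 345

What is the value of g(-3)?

193

Write g(n) = an^6 + bn^5 + cn^4 + dn³ + en² + pn + q; the 7 given values yield a linear system in the 7 coefficients.
Solving, the top 2 coefficients vanish, and g(n) = n^4 - 3n³ + 4n² - 5.
Then g(-3) = 193.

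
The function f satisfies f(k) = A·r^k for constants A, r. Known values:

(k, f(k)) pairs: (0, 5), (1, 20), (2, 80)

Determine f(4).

1280

Consecutive ratio: 20/5 = 4, and 80/20 = 4, so r = 4.
Then A·4^0 = 5 gives A = 5, and f(k) = 5·4^k.
f(4) = 5·4^4 = 1280.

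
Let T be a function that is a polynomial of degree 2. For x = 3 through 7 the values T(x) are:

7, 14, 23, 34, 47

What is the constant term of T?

Write T(x) = ax² + bx + c; the 5 given values yield a linear system in the 3 coefficients.
Solving, T(x) = x² - 2.
The constant term is T(0) = -2.

-2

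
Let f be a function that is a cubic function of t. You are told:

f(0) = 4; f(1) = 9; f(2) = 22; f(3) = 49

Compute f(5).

Write f(t) = at³ + bt² + ct + d; the 4 given values yield a linear system in the 4 coefficients.
Solving, f(t) = t³ + t² + 3t + 4.
Then f(5) = 169.

169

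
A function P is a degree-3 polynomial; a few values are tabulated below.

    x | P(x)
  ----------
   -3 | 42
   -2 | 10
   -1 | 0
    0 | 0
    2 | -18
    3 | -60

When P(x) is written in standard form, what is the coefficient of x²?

Write P(x) = ax³ + bx² + cx + d; the 6 given values yield a linear system in the 4 coefficients.
Solving, P(x) = -2x³ - x² + x.
The coefficient of x² is -1.

-1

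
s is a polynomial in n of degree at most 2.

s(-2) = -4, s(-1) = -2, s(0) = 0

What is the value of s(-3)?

First differences: 2, 2.
Level-1 differences are constant, so s has degree 1.
Fitting a degree-1 polynomial gives s(n) = 2n.
Then s(-3) = -6.

-6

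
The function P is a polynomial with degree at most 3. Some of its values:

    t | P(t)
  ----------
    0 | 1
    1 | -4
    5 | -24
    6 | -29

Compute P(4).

-19

Write P(t) = at³ + bt² + ct + d; the 4 given values yield a linear system in the 4 coefficients.
Solving, the top 2 coefficients vanish, and P(t) = -5t + 1.
Then P(4) = -19.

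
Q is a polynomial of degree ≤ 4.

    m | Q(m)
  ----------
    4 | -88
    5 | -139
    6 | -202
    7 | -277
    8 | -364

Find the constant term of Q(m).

-4

First differences: -51, -63, -75, -87. Second differences: -12, -12, -12.
Level-2 differences are constant, so Q has degree 2.
Fitting a degree-2 polynomial gives Q(m) = -6m² + 3m - 4.
The constant term is Q(0) = -4.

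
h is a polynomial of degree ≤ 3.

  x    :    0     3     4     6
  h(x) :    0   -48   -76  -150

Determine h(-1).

4

Write h(x) = ax³ + bx² + cx + d; the 4 given values yield a linear system in the 4 coefficients.
Solving, the leading coefficient vanishes, and h(x) = -3x² - 7x.
Then h(-1) = 4.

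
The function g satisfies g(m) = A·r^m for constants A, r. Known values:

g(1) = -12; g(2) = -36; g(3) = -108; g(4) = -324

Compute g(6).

Consecutive ratio: -36/(-12) = 3, and -108/(-36) = 3, so r = 3.
Then A·3^1 = -12 gives A = -4, and g(m) = -4·3^m.
g(6) = -4·3^6 = -2916.

-2916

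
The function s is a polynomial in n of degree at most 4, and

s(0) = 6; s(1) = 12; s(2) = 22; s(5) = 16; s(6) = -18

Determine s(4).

30

Write s(n) = an^4 + bn³ + cn² + dn + e; the 5 given values yield a linear system in the 5 coefficients.
Solving, the leading coefficient vanishes, and s(n) = -n³ + 5n² + 2n + 6.
Then s(4) = 30.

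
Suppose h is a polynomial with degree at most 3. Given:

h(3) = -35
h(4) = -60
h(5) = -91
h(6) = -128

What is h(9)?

-275

Write h(m) = am³ + bm² + cm + d; the 4 given values yield a linear system in the 4 coefficients.
Solving, the leading coefficient vanishes, and h(m) = -3m² - 4m + 4.
Then h(9) = -275.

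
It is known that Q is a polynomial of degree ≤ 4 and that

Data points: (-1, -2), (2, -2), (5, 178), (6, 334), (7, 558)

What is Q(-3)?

Write Q(m) = am^4 + bm³ + cm² + dm + e; the 5 given values yield a linear system in the 5 coefficients.
Solving, the leading coefficient vanishes, and Q(m) = 2m³ - 2m² - 4m - 2.
Then Q(-3) = -62.

-62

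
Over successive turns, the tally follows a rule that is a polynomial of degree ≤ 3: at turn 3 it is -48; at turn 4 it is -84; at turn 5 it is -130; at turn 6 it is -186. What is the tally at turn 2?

-22

Write the value at t as Q(t).
First differences: -36, -46, -56. Second differences: -10, -10.
Level-2 differences are constant, so Q has degree 2.
Fitting a degree-2 polynomial gives Q(t) = -5t² - t.
Then Q(2) = -22.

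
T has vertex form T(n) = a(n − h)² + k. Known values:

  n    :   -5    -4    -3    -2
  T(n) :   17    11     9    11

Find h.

First differences -6, -2, 2; second difference 4 = 2a, so a = 2.
Expanding, the n-coefficient is −2ah = -4h; matching it to the data gives h = -3, and then k = 9.
So T(n) = 2(n + 3)² + 9.
Hence h = -3.

-3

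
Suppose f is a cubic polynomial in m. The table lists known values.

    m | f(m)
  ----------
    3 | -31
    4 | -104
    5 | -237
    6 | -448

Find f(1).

7

Write f(m) = am³ + bm² + cm + d; the 4 given values yield a linear system in the 4 coefficients.
Solving, f(m) = -3m³ + 6m² - 4m + 8.
Then f(1) = 7.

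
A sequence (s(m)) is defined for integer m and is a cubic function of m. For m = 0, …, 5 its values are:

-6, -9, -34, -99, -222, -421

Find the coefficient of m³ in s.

First differences: -3, -25, -65, -123, -199. Second differences: -22, -40, -58, -76. Third differences: -18, -18, -18.
Level-3 differences are constant, so s has degree 3.
Fitting a degree-3 polynomial gives s(m) = -3m³ - 2m² + 2m - 6.
The coefficient of m³ is -3.

-3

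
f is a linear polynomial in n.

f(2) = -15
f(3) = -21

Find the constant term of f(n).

Write f(n) = an + b; the 2 given values yield a linear system in the 2 coefficients.
Solving, f(n) = -6n - 3.
The constant term is f(0) = -3.

-3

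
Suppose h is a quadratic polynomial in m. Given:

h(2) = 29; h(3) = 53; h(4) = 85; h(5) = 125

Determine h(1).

First differences: 24, 32, 40. Second differences: 8, 8.
Level-2 differences are constant, so h has degree 2.
Fitting a degree-2 polynomial gives h(m) = 4m² + 4m + 5.
Then h(1) = 13.

13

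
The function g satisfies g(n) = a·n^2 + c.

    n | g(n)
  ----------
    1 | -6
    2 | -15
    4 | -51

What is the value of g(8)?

From g(1) = -6 and g(2) = -15: 1a + c = -6 and 4a + c = -15.
Subtracting: 3a = -9, so a = -3; then c = -6 − (-3)·1 = -3.
So g(n) = -3n² − 3, and g(8) = -195.

-195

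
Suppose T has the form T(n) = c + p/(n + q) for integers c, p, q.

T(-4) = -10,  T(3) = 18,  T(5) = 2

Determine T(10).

-3

(T(n) − c)(n + q) = p for each data point; the three points give a linear system in c and q, then p follows.
Solving: c = -6, q = -2, p = 24, so T(n) = -6 + 24/(n − 2).
Then T(10) = -6 + 24/8 = -3.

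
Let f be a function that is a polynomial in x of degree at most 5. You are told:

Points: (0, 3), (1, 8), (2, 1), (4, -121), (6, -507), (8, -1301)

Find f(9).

-1896

Write f(x) = ax^5 + bx^4 + cx³ + dx² + ex + p; the 6 given values yield a linear system in the 6 coefficients.
Solving, the top 2 coefficients vanish, and f(x) = -3x³ + 3x² + 5x + 3.
Then f(9) = -1896.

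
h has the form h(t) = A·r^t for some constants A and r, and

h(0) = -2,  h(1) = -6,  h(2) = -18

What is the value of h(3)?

-54

Consecutive ratio: -6/(-2) = 3, and -18/(-6) = 3, so r = 3.
Then A·3^0 = -2 gives A = -2, and h(t) = -2·3^t.
h(3) = -2·3^3 = -54.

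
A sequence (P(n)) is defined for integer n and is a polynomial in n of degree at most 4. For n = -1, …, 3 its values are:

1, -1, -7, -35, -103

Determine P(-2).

17

First differences: -2, -6, -28, -68. Second differences: -4, -22, -40. Third differences: -18, -18.
Level-3 differences are constant, so P has degree 3.
Fitting a degree-3 polynomial gives P(n) = -3n³ - 2n² - n - 1.
Then P(-2) = 17.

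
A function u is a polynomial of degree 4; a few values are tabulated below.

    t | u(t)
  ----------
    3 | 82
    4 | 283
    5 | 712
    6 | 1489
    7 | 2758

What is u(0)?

7

Write u(t) = at^4 + bt³ + ct² + dt + e; the 5 given values yield a linear system in the 5 coefficients.
Solving, u(t) = t^4 + 2t³ - 7t² + t + 7.
The constant term is u(0) = 7.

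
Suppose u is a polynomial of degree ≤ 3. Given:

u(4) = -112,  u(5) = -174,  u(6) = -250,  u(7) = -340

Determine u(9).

First differences: -62, -76, -90. Second differences: -14, -14.
Level-2 differences are constant, so u has degree 2.
Fitting a degree-2 polynomial gives u(n) = -7n² + n - 4.
Then u(9) = -562.

-562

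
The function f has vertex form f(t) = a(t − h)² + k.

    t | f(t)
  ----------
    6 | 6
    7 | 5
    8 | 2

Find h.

6

First differences -1, -3; second difference -2 = 2a, so a = -1.
Expanding, the t-coefficient is −2ah = 2h; matching it to the data gives h = 6, and then k = 6.
So f(t) = -1(t − 6)² + 6.
Hence h = 6.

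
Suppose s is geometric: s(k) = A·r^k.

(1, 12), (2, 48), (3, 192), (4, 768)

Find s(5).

Consecutive ratio: 48/12 = 4, and 192/48 = 4, so r = 4.
Then A·4^1 = 12 gives A = 3, and s(k) = 3·4^k.
s(5) = 3·4^5 = 3072.

3072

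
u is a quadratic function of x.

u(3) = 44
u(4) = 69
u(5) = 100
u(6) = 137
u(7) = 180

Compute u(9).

284

First differences: 25, 31, 37, 43. Second differences: 6, 6, 6.
Level-2 differences are constant, so u has degree 2.
Fitting a degree-2 polynomial gives u(x) = 3x² + 4x + 5.
Then u(9) = 284.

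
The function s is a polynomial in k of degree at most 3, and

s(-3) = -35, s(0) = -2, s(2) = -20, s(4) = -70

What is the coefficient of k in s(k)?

Write s(k) = ak³ + bk² + ck + d; the 4 given values yield a linear system in the 4 coefficients.
Solving, the leading coefficient vanishes, and s(k) = -4k² - k - 2.
The coefficient of k is -1.

-1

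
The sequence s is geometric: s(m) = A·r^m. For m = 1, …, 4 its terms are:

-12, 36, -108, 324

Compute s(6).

2916

Consecutive ratio: 36/(-12) = -3, and -108/36 = -3, so r = -3.
Then A·(-3)^1 = -12 gives A = 4, and s(m) = 4·(-3)^m.
s(6) = 4·(-3)^6 = 2916.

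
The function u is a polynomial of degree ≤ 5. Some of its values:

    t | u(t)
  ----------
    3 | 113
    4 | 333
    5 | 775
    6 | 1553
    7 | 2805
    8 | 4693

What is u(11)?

16153

Write u(t) = at^5 + bt^4 + ct³ + dt² + et + p; the 6 given values yield a linear system in the 6 coefficients.
Solving, the leading coefficient vanishes, and u(t) = t^4 + t³ + 2t² - 6t + 5.
Then u(11) = 16153.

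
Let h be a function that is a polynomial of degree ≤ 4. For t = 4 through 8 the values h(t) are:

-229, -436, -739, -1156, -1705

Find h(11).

-4324

Write h(t) = at^4 + bt³ + ct² + dt + e; the 5 given values yield a linear system in the 5 coefficients.
Solving, the leading coefficient vanishes, and h(t) = -3t³ - 3t² + 3t - 1.
Then h(11) = -4324.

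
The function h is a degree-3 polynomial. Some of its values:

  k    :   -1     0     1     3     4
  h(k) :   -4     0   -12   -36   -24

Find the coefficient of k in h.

-6

Write h(k) = ak³ + bk² + ck + d; the 5 given values yield a linear system in the 4 coefficients.
Solving, h(k) = 2k³ - 8k² - 6k.
The coefficient of k is -6.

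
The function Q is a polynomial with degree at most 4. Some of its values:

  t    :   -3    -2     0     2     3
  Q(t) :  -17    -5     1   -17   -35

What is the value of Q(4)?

-59

Write Q(t) = at^4 + bt³ + ct² + dt + e; the 5 given values yield a linear system in the 5 coefficients.
Solving, the top 2 coefficients vanish, and Q(t) = -3t² - 3t + 1.
Then Q(4) = -59.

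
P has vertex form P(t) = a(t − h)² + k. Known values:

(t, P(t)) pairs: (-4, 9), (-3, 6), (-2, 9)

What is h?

First differences -3, 3; second difference 6 = 2a, so a = 3.
Expanding, the t-coefficient is −2ah = -6h; matching it to the data gives h = -3, and then k = 6.
So P(t) = 3(t + 3)² + 6.
Hence h = -3.

-3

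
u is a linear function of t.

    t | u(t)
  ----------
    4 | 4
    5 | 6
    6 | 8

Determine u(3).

First differences: 2, 2.
Level-1 differences are constant, so u has degree 1.
Fitting a degree-1 polynomial gives u(t) = 2t - 4.
Then u(3) = 2.

2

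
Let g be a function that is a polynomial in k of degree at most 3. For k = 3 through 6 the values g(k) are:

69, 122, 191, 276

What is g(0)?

Write g(k) = ak³ + bk² + ck + d; the 4 given values yield a linear system in the 4 coefficients.
Solving, the leading coefficient vanishes, and g(k) = 8k² - 3k + 6.
The constant term is g(0) = 6.

6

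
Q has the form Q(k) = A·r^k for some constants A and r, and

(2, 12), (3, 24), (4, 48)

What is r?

2

Consecutive ratio: 24/12 = 2, and 48/24 = 2, so r = 2.
Then A·2^2 = 12 gives A = 3, and Q(k) = 3·2^k.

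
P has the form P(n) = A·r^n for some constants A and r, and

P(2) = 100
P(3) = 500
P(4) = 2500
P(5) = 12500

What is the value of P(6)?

62500

Consecutive ratio: 500/100 = 5, and 2500/500 = 5, so r = 5.
Then A·5^2 = 100 gives A = 4, and P(n) = 4·5^n.
P(6) = 4·5^6 = 62500.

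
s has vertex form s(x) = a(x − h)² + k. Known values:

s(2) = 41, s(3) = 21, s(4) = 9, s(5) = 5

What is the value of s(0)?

105

First differences -20, -12, -4; second difference 8 = 2a, so a = 4.
Expanding, the x-coefficient is −2ah = -8h; matching it to the data gives h = 5, and then k = 5.
So s(x) = 4(x − 5)² + 5.
s(0) = 4·(-5)² + 5 = 105.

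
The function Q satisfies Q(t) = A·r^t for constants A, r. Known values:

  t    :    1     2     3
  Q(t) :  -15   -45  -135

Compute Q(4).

Consecutive ratio: -45/(-15) = 3, and -135/(-45) = 3, so r = 3.
Then A·3^1 = -15 gives A = -5, and Q(t) = -5·3^t.
Q(4) = -5·3^4 = -405.

-405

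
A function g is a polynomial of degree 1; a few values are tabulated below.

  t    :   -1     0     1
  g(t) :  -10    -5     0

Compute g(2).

5

First differences: 5, 5.
Level-1 differences are constant, so g has degree 1.
Fitting a degree-1 polynomial gives g(t) = 5t - 5.
Then g(2) = 5.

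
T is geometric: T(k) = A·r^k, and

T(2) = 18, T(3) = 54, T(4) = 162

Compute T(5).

486

Consecutive ratio: 54/18 = 3, and 162/54 = 3, so r = 3.
Then A·3^2 = 18 gives A = 2, and T(k) = 2·3^k.
T(5) = 2·3^5 = 486.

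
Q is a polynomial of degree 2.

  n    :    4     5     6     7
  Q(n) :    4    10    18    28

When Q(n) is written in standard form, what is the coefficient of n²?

First differences: 6, 8, 10. Second differences: 2, 2.
Level-2 differences are constant, so Q has degree 2.
Fitting a degree-2 polynomial gives Q(n) = n² - 3n.
The coefficient of n² is 1.

1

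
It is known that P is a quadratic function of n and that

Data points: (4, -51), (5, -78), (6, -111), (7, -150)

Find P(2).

First differences: -27, -33, -39. Second differences: -6, -6.
Level-2 differences are constant, so P has degree 2.
Fitting a degree-2 polynomial gives P(n) = -3n² - 3.
Then P(2) = -15.

-15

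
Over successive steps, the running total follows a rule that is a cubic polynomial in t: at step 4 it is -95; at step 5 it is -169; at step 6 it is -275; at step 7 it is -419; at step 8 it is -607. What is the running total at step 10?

Write the value at t as h(t).
Write h(t) = at³ + bt² + ct + d; the 5 given values yield a linear system in the 4 coefficients.
Solving, h(t) = -t³ - t² - 4t + 1.
Then h(10) = -1139.

-1139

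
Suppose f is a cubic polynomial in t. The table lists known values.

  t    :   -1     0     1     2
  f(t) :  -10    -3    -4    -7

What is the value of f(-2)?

Write f(t) = at³ + bt² + ct + d; the 4 given values yield a linear system in the 4 coefficients.
Solving, f(t) = t³ - 4t² + 2t - 3.
Then f(-2) = -31.

-31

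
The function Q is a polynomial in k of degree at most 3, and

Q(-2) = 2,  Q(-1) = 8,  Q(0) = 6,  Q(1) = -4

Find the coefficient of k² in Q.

Write Q(k) = ak³ + bk² + ck + d; the 4 given values yield a linear system in the 4 coefficients.
Solving, the leading coefficient vanishes, and Q(k) = -4k² - 6k + 6.
The coefficient of k² is -4.

-4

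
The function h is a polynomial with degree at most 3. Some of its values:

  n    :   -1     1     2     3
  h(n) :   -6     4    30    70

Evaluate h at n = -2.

10

Write h(n) = an³ + bn² + cn + d; the 4 given values yield a linear system in the 4 coefficients.
Solving, the leading coefficient vanishes, and h(n) = 7n² + 5n - 8.
Then h(-2) = 10.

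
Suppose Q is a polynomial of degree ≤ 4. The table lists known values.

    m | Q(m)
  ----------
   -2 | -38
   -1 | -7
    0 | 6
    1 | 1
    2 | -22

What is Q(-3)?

-87

First differences: 31, 13, -5, -23. Second differences: -18, -18, -18.
Level-2 differences are constant, so Q has degree 2.
Fitting a degree-2 polynomial gives Q(m) = -9m² + 4m + 6.
Then Q(-3) = -87.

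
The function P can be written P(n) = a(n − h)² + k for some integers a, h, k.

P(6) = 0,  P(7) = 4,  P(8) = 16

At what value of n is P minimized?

6

First differences 4, 12; second difference 8 = 2a, so a = 4.
Expanding, the n-coefficient is −2ah = -8h; matching it to the data gives h = 6, and then k = 0.
So P(n) = 4(n − 6)² + 0.
Hence h = 6.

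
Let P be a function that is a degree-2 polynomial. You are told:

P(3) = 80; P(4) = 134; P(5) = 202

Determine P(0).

Write P(m) = am² + bm + c; the 3 given values yield a linear system in the 3 coefficients.
Solving, P(m) = 7m² + 5m + 2.
Then P(0) = 2.

2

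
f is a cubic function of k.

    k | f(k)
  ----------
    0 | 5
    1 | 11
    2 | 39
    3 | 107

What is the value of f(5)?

Write f(k) = ak³ + bk² + ck + d; the 4 given values yield a linear system in the 4 coefficients.
Solving, f(k) = 3k³ + 2k² + k + 5.
Then f(5) = 435.

435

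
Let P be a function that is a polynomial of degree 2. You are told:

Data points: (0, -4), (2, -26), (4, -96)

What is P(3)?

-55

Write P(m) = am² + bm + c; the 3 given values yield a linear system in the 3 coefficients.
Solving, P(m) = -6m² + m - 4.
Then P(3) = -55.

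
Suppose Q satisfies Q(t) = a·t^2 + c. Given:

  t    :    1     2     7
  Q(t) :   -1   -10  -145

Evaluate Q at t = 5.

-73

From Q(1) = -1 and Q(2) = -10: 1a + c = -1 and 4a + c = -10.
Subtracting: 3a = -9, so a = -3; then c = -1 − (-3)·1 = 2.
So Q(t) = -3t² + 2, and Q(5) = -73.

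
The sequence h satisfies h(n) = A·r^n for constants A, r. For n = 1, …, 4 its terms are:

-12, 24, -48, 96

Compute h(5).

-192

Consecutive ratio: 24/(-12) = -2, and -48/24 = -2, so r = -2.
Then A·(-2)^1 = -12 gives A = 6, and h(n) = 6·(-2)^n.
h(5) = 6·(-2)^5 = -192.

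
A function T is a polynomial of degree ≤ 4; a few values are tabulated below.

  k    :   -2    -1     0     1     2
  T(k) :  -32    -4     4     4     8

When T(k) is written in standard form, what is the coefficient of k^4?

Write T(k) = ak^4 + bk³ + ck² + dk + e; the 5 given values yield a linear system in the 5 coefficients.
Solving, the leading coefficient vanishes, and T(k) = 2k³ - 4k² + 2k + 4.
The coefficient of k^4 is 0.

0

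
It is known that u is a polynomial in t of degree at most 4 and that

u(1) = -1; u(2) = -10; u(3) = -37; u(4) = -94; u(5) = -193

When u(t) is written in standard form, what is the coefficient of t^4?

0

Write u(t) = at^4 + bt³ + ct² + dt + e; the 5 given values yield a linear system in the 5 coefficients.
Solving, the leading coefficient vanishes, and u(t) = -2t³ + 3t² - 4t + 2.
The coefficient of t^4 is 0.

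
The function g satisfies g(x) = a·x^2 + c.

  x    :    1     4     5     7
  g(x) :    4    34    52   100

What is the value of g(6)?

From g(1) = 4 and g(4) = 34: 1a + c = 4 and 16a + c = 34.
Subtracting: 15a = 30, so a = 2; then c = 4 − 2·1 = 2.
So g(x) = 2x² + 2, and g(6) = 74.

74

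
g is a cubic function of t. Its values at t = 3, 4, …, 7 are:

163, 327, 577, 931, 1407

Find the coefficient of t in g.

4

Write g(t) = at³ + bt² + ct + d; the 5 given values yield a linear system in the 4 coefficients.
Solving, g(t) = 3t³ + 7t² + 4t + 7.
The coefficient of t is 4.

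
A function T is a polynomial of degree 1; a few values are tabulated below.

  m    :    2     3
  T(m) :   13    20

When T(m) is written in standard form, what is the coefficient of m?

7

Write T(m) = am + b; the 2 given values yield a linear system in the 2 coefficients.
Solving, T(m) = 7m - 1.
The coefficient of m is 7.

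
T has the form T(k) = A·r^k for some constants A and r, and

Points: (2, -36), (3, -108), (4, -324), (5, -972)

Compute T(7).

-8748

Consecutive ratio: -108/(-36) = 3, and -324/(-108) = 3, so r = 3.
Then A·3^2 = -36 gives A = -4, and T(k) = -4·3^k.
T(7) = -4·3^7 = -8748.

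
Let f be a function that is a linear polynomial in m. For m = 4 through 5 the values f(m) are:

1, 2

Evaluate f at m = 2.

-1

Write f(m) = am + b; the 2 given values yield a linear system in the 2 coefficients.
Solving, f(m) = m - 3.
Then f(2) = -1.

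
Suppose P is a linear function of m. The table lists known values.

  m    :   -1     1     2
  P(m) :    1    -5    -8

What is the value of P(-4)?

Write P(m) = am + b; the 3 given values yield a linear system in the 2 coefficients.
Solving, P(m) = -3m - 2.
Then P(-4) = 10.

10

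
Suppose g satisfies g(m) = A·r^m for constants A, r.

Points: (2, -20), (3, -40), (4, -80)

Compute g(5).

-160

Consecutive ratio: -40/(-20) = 2, and -80/(-40) = 2, so r = 2.
Then A·2^2 = -20 gives A = -5, and g(m) = -5·2^m.
g(5) = -5·2^5 = -160.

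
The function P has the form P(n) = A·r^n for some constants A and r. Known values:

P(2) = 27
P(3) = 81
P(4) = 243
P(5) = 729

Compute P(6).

2187

Consecutive ratio: 81/27 = 3, and 243/81 = 3, so r = 3.
Then A·3^2 = 27 gives A = 3, and P(n) = 3·3^n.
P(6) = 3·3^6 = 2187.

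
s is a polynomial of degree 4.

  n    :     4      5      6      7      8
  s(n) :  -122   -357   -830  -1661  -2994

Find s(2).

Write s(n) = an^4 + bn³ + cn² + dn + e; the 5 given values yield a linear system in the 5 coefficients.
Solving, s(n) = -n^4 + 2n³ + 2n² - 6n - 2.
Then s(2) = -6.

-6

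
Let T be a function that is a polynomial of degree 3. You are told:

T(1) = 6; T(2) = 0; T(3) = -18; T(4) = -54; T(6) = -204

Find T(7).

-330

Write T(k) = ak³ + bk² + ck + d; the 5 given values yield a linear system in the 4 coefficients.
Solving, T(k) = -k³ + k + 6.
Then T(7) = -330.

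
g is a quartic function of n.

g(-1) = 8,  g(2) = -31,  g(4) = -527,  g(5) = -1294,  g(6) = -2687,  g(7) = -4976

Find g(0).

Write g(n) = an^4 + bn³ + cn² + dn + e; the 6 given values yield a linear system in the 5 coefficients.
Solving, g(n) = -2n^4 - n³ + 4n² - 4n + 1.
Then g(0) = 1.

1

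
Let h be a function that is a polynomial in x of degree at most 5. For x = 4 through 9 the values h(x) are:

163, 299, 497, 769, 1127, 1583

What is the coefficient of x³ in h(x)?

Write h(x) = ax^5 + bx^4 + cx³ + dx² + ex + p; the 6 given values yield a linear system in the 6 coefficients.
Solving, the top 2 coefficients vanish, and h(x) = 2x³ + x² + 5x - 1.
The coefficient of x³ is 2.

2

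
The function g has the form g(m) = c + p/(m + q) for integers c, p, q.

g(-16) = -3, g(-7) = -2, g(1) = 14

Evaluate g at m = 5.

-10

(g(m) − c)(m + q) = p for each data point; the three points give a linear system in c and q, then p follows.
Solving: c = -4, q = -2, p = -18, so g(m) = -4 − 18/(m − 2).
Then g(5) = -4 − 18/3 = -10.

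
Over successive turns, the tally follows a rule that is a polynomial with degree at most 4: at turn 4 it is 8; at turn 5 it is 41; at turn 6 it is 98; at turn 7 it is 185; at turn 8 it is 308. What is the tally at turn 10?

Write the value at k as s(k).
First differences: 33, 57, 87, 123. Second differences: 24, 30, 36. Third differences: 6, 6.
Level-3 differences are constant, so s has degree 3.
Fitting a degree-3 polynomial gives s(k) = k³ - 3k² - k - 4.
Then s(10) = 686.

686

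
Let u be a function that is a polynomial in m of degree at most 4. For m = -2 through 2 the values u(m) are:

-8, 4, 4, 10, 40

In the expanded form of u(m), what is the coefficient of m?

0

Write u(m) = am^4 + bm³ + cm² + dm + e; the 5 given values yield a linear system in the 5 coefficients.
Solving, the leading coefficient vanishes, and u(m) = 3m³ + 3m² + 4.
The coefficient of m is 0.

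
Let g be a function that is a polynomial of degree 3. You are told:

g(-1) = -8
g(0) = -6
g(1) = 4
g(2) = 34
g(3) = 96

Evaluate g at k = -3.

Write g(k) = ak³ + bk² + ck + d; the 5 given values yield a linear system in the 4 coefficients.
Solving, g(k) = 2k³ + 4k² + 4k - 6.
Then g(-3) = -36.

-36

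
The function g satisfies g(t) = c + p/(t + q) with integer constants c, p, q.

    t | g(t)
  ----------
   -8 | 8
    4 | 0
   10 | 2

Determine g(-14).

(g(t) − c)(t + q) = p for each data point; the three points give a linear system in c and q, then p follows.
Solving: c = 4, q = 2, p = -24, so g(t) = 4 − 24/(t + 2).
Then g(-14) = 4 − 24/(-12) = 6.

6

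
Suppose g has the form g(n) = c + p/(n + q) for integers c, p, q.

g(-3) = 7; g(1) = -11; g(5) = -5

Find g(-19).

-1

(g(n) − c)(n + q) = p for each data point; the three points give a linear system in c and q, then p follows.
Solving: c = -2, q = 1, p = -18, so g(n) = -2 − 18/(n + 1).
Then g(-19) = -2 − 18/(-18) = -1.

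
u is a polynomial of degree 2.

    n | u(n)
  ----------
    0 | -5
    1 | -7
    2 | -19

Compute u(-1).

Write u(n) = an² + bn + c; the 3 given values yield a linear system in the 3 coefficients.
Solving, u(n) = -5n² + 3n - 5.
Then u(-1) = -13.

-13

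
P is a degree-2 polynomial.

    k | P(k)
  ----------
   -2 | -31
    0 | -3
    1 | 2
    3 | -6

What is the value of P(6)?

Write P(k) = ak² + bk + c; the 4 given values yield a linear system in the 3 coefficients.
Solving, P(k) = -3k² + 8k - 3.
Then P(6) = -63.

-63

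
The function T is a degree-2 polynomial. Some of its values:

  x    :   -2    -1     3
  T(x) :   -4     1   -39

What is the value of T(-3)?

-15

Write T(x) = ax² + bx + c; the 3 given values yield a linear system in the 3 coefficients.
Solving, T(x) = -3x² - 4x.
Then T(-3) = -15.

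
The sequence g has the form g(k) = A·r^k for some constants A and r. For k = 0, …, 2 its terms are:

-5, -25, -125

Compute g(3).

Consecutive ratio: -25/(-5) = 5, and -125/(-25) = 5, so r = 5.
Then A·5^0 = -5 gives A = -5, and g(k) = -5·5^k.
g(3) = -5·5^3 = -625.

-625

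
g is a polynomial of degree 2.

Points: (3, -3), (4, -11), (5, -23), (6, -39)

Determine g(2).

1

Write g(k) = ak² + bk + c; the 4 given values yield a linear system in the 3 coefficients.
Solving, g(k) = -2k² + 6k - 3.
Then g(2) = 1.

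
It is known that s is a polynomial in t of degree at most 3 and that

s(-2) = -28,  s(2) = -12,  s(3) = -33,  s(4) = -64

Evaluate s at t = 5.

Write s(t) = at³ + bt² + ct + d; the 4 given values yield a linear system in the 4 coefficients.
Solving, the leading coefficient vanishes, and s(t) = -5t² + 4t.
Then s(5) = -105.

-105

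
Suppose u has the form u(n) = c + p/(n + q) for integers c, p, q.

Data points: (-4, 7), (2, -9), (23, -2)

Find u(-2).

(u(n) − c)(n + q) = p for each data point; the three points give a linear system in c and q, then p follows.
Solving: c = -1, q = 1, p = -24, so u(n) = -1 − 24/(n + 1).
Then u(-2) = -1 − 24/(-1) = 23.

23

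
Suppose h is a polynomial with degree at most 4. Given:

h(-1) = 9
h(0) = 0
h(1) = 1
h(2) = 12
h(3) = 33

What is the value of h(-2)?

28

Write h(x) = ax^4 + bx³ + cx² + dx + e; the 5 given values yield a linear system in the 5 coefficients.
Solving, the top 2 coefficients vanish, and h(x) = 5x² - 4x.
Then h(-2) = 28.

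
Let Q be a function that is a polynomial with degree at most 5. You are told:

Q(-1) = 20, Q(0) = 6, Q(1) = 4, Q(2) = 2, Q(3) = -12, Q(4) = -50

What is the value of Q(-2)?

First differences: -14, -2, -2, -14, -38. Second differences: 12, 0, -12, -24. Third differences: -12, -12, -12.
Level-3 differences are constant, so Q has degree 3.
Fitting a degree-3 polynomial gives Q(k) = -2k³ + 6k² - 6k + 6.
Then Q(-2) = 58.

58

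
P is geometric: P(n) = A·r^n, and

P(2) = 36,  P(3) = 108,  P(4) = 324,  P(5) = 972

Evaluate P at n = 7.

8748

Consecutive ratio: 108/36 = 3, and 324/108 = 3, so r = 3.
Then A·3^2 = 36 gives A = 4, and P(n) = 4·3^n.
P(7) = 4·3^7 = 8748.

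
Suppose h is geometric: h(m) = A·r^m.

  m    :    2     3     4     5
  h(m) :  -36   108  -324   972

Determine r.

Consecutive ratio: 108/(-36) = -3, and -324/108 = -3, so r = -3.
Then A·(-3)^2 = -36 gives A = -4, and h(m) = -4·(-3)^m.

-3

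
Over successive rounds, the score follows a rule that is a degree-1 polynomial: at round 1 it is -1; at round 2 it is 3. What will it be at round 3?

Write the value at m as u(m).
Write u(m) = am + b; the 2 given values yield a linear system in the 2 coefficients.
Solving, u(m) = 4m - 5.
Then u(3) = 7.

7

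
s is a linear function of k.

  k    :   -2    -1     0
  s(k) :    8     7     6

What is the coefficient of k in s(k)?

-1

First differences: -1, -1.
Level-1 differences are constant, so s has degree 1.
Fitting a degree-1 polynomial gives s(k) = -k + 6.
The coefficient of k is -1.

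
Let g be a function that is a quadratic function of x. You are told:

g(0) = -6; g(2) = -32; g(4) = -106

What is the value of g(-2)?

-28

Write g(x) = ax² + bx + c; the 3 given values yield a linear system in the 3 coefficients.
Solving, g(x) = -6x² - x - 6.
Then g(-2) = -28.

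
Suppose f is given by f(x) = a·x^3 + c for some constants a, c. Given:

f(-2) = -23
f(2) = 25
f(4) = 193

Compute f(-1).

From f(-2) = -23 and f(2) = 25: -8a + c = -23 and 8a + c = 25.
Subtracting: 16a = 48, so a = 3; then c = -23 − 3·(-8) = 1.
So f(x) = 3x³ + 1, and f(-1) = -2.

-2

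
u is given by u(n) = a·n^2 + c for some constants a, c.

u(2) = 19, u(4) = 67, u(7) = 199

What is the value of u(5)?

From u(2) = 19 and u(4) = 67: 4a + c = 19 and 16a + c = 67.
Subtracting: 12a = 48, so a = 4; then c = 19 − 4·4 = 3.
So u(n) = 4n² + 3, and u(5) = 103.

103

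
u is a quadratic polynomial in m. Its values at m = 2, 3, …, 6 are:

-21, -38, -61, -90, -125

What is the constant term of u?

-5

Write u(m) = am² + bm + c; the 5 given values yield a linear system in the 3 coefficients.
Solving, u(m) = -3m² - 2m - 5.
The constant term is u(0) = -5.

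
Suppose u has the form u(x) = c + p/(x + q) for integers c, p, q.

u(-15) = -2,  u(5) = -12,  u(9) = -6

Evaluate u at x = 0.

3

(u(x) − c)(x + q) = p for each data point; the three points give a linear system in c and q, then p follows.
Solving: c = -3, q = -3, p = -18, so u(x) = -3 − 18/(x − 3).
Then u(0) = -3 − 18/(-3) = 3.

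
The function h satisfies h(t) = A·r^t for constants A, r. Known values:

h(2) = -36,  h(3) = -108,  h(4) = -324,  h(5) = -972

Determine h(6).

-2916

Consecutive ratio: -108/(-36) = 3, and -324/(-108) = 3, so r = 3.
Then A·3^2 = -36 gives A = -4, and h(t) = -4·3^t.
h(6) = -4·3^6 = -2916.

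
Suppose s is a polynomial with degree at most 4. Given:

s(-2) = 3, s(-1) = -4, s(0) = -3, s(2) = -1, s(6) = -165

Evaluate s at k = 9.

Write s(k) = ak^4 + bk³ + ck² + dk + e; the 5 given values yield a linear system in the 5 coefficients.
Solving, the leading coefficient vanishes, and s(k) = -k³ + k² + 3k - 3.
Then s(9) = -624.

-624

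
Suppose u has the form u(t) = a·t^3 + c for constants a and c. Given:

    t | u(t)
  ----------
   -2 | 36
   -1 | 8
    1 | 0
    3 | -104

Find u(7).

From u(-2) = 36 and u(-1) = 8: -8a + c = 36 and -1a + c = 8.
Subtracting: 7a = -28, so a = -4; then c = 36 − (-4)·(-8) = 4.
So u(t) = -4t³ + 4, and u(7) = -1368.

-1368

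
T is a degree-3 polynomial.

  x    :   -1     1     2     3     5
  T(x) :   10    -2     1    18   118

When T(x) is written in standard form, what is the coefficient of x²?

1

Write T(x) = ax³ + bx² + cx + d; the 5 given values yield a linear system in the 4 coefficients.
Solving, T(x) = x³ + x² - 7x + 3.
The coefficient of x² is 1.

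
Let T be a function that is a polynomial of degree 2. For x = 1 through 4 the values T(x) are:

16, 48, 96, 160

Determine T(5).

240

Write T(x) = ax² + bx + c; the 4 given values yield a linear system in the 3 coefficients.
Solving, T(x) = 8x² + 8x.
Then T(5) = 240.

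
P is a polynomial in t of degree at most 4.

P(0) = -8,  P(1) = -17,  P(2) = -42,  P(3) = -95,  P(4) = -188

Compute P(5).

Write P(t) = at^4 + bt³ + ct² + dt + e; the 5 given values yield a linear system in the 5 coefficients.
Solving, the leading coefficient vanishes, and P(t) = -2t³ - 2t² - 5t - 8.
Then P(5) = -333.

-333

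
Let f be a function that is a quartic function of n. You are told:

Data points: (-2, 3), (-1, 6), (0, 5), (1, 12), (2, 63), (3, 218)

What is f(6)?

2267

Write f(n) = an^4 + bn³ + cn² + dn + e; the 6 given values yield a linear system in the 5 coefficients.
Solving, f(n) = n^4 + 4n³ + 3n² - n + 5.
Then f(6) = 2267.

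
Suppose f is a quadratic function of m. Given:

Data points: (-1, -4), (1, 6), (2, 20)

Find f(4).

66

Write f(m) = am² + bm + c; the 3 given values yield a linear system in the 3 coefficients.
Solving, f(m) = 3m² + 5m - 2.
Then f(4) = 66.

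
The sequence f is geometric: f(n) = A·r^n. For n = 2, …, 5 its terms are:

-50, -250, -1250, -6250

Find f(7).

-156250

Consecutive ratio: -250/(-50) = 5, and -1250/(-250) = 5, so r = 5.
Then A·5^2 = -50 gives A = -2, and f(n) = -2·5^n.
f(7) = -2·5^7 = -156250.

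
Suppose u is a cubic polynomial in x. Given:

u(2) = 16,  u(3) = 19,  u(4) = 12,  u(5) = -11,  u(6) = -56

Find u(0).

4

First differences: 3, -7, -23, -45. Second differences: -10, -16, -22. Third differences: -6, -6.
Level-3 differences are constant, so u has degree 3.
Fitting a degree-3 polynomial gives u(x) = -x³ + 4x² + 2x + 4.
Then u(0) = 4.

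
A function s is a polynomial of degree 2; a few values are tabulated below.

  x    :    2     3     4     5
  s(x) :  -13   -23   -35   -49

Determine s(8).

First differences: -10, -12, -14. Second differences: -2, -2.
Level-2 differences are constant, so s has degree 2.
Fitting a degree-2 polynomial gives s(x) = -x² - 5x + 1.
Then s(8) = -103.

-103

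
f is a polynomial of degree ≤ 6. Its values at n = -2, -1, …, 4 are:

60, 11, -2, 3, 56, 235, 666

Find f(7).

Write f(n) = an^6 + bn^5 + cn^4 + dn³ + en² + pn + q; the 7 given values yield a linear system in the 7 coefficients.
Solving, the top 2 coefficients vanish, and f(n) = 2n^4 + n³ + 7n² - 5n - 2.
Then f(7) = 5451.

5451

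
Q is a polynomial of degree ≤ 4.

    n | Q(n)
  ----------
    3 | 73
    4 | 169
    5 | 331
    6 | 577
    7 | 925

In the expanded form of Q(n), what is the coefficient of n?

First differences: 96, 162, 246, 348. Second differences: 66, 84, 102. Third differences: 18, 18.
Level-3 differences are constant, so Q has degree 3.
Fitting a degree-3 polynomial gives Q(n) = 3n³ - 3n² + 6n + 1.
The coefficient of n is 6.

6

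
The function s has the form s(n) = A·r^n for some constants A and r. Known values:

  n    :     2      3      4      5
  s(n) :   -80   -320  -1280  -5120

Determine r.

4

Consecutive ratio: -320/(-80) = 4, and -1280/(-320) = 4, so r = 4.
Then A·4^2 = -80 gives A = -5, and s(n) = -5·4^n.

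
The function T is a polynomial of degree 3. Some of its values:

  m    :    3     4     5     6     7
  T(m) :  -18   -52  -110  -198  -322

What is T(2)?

-2

First differences: -34, -58, -88, -124. Second differences: -24, -30, -36. Third differences: -6, -6.
Level-3 differences are constant, so T has degree 3.
Fitting a degree-3 polynomial gives T(m) = -m³ + 3m.
Then T(2) = -2.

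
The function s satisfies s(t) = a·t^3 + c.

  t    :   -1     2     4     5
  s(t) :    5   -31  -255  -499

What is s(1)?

From s(-1) = 5 and s(2) = -31: -1a + c = 5 and 8a + c = -31.
Subtracting: 9a = -36, so a = -4; then c = 5 − (-4)·(-1) = 1.
So s(t) = -4t³ + 1, and s(1) = -3.

-3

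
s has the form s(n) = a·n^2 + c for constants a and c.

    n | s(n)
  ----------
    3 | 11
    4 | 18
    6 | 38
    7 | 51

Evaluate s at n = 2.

6

From s(3) = 11 and s(4) = 18: 9a + c = 11 and 16a + c = 18.
Subtracting: 7a = 7, so a = 1; then c = 11 − 1·9 = 2.
So s(n) = 1n² + 2, and s(2) = 6.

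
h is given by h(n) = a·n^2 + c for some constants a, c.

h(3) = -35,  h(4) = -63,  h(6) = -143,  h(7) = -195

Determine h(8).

From h(3) = -35 and h(4) = -63: 9a + c = -35 and 16a + c = -63.
Subtracting: 7a = -28, so a = -4; then c = -35 − (-4)·9 = 1.
So h(n) = -4n² + 1, and h(8) = -255.

-255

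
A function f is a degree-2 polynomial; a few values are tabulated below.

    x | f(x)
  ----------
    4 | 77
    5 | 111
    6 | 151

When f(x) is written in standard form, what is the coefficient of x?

7

Write f(x) = ax² + bx + c; the 3 given values yield a linear system in the 3 coefficients.
Solving, f(x) = 3x² + 7x + 1.
The coefficient of x is 7.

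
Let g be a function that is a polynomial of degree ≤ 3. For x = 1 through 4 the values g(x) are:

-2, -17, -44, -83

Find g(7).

Write g(x) = ax³ + bx² + cx + d; the 4 given values yield a linear system in the 4 coefficients.
Solving, the leading coefficient vanishes, and g(x) = -6x² + 3x + 1.
Then g(7) = -272.

-272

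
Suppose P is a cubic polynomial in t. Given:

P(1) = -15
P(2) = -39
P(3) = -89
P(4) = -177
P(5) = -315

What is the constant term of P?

-5

First differences: -24, -50, -88, -138. Second differences: -26, -38, -50. Third differences: -12, -12.
Level-3 differences are constant, so P has degree 3.
Fitting a degree-3 polynomial gives P(t) = -2t³ - t² - 7t - 5.
The constant term is P(0) = -5.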